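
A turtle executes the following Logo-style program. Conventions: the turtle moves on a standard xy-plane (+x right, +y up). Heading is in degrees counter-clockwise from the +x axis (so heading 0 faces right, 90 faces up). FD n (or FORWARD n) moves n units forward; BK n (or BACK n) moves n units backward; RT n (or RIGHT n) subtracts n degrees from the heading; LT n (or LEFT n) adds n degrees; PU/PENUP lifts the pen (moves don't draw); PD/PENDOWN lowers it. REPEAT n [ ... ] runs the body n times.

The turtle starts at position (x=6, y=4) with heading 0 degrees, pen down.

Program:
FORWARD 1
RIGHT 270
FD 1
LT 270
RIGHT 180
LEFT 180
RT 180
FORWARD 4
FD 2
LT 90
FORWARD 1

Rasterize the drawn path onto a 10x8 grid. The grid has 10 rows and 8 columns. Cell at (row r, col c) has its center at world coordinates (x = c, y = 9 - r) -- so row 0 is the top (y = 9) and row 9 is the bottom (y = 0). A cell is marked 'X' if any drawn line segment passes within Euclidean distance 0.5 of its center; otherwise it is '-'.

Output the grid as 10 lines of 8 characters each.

Segment 0: (6,4) -> (7,4)
Segment 1: (7,4) -> (7,5)
Segment 2: (7,5) -> (3,5)
Segment 3: (3,5) -> (1,5)
Segment 4: (1,5) -> (1,4)

Answer: --------
--------
--------
--------
-XXXXXXX
-X----XX
--------
--------
--------
--------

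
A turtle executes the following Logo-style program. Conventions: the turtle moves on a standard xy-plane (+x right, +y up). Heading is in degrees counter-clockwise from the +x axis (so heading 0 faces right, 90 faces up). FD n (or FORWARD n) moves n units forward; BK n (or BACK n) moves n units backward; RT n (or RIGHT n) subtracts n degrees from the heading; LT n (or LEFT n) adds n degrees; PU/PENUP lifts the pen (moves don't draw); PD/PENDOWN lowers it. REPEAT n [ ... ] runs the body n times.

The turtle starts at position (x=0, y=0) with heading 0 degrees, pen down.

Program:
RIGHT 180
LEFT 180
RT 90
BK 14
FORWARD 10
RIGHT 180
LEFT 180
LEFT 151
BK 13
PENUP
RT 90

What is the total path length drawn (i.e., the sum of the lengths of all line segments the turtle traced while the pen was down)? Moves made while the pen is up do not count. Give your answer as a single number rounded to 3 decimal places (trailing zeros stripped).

Executing turtle program step by step:
Start: pos=(0,0), heading=0, pen down
RT 180: heading 0 -> 180
LT 180: heading 180 -> 0
RT 90: heading 0 -> 270
BK 14: (0,0) -> (0,14) [heading=270, draw]
FD 10: (0,14) -> (0,4) [heading=270, draw]
RT 180: heading 270 -> 90
LT 180: heading 90 -> 270
LT 151: heading 270 -> 61
BK 13: (0,4) -> (-6.303,-7.37) [heading=61, draw]
PU: pen up
RT 90: heading 61 -> 331
Final: pos=(-6.303,-7.37), heading=331, 3 segment(s) drawn

Segment lengths:
  seg 1: (0,0) -> (0,14), length = 14
  seg 2: (0,14) -> (0,4), length = 10
  seg 3: (0,4) -> (-6.303,-7.37), length = 13
Total = 37

Answer: 37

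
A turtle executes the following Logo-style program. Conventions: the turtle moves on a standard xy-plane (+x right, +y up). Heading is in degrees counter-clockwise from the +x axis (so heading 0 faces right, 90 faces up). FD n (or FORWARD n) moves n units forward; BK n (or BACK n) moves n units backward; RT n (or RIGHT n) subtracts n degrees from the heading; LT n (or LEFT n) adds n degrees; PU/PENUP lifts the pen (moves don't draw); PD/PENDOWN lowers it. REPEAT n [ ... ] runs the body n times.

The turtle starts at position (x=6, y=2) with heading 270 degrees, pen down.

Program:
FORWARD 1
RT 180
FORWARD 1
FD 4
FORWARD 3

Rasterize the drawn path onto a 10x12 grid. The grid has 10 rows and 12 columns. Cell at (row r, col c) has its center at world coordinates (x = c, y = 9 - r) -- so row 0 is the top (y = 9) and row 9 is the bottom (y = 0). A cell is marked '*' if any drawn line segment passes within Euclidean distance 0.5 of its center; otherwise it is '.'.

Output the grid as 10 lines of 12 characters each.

Answer: ......*.....
......*.....
......*.....
......*.....
......*.....
......*.....
......*.....
......*.....
......*.....
............

Derivation:
Segment 0: (6,2) -> (6,1)
Segment 1: (6,1) -> (6,2)
Segment 2: (6,2) -> (6,6)
Segment 3: (6,6) -> (6,9)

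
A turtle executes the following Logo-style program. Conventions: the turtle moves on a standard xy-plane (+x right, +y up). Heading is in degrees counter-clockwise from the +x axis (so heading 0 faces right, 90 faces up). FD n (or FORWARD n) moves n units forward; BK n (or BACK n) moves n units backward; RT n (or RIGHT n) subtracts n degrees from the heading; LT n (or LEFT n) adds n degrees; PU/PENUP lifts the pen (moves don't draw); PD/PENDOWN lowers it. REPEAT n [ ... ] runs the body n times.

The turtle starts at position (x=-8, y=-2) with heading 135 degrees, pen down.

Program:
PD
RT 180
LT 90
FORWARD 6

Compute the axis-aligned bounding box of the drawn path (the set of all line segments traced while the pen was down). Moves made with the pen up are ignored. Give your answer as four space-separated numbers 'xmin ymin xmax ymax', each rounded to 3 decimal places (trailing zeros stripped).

Executing turtle program step by step:
Start: pos=(-8,-2), heading=135, pen down
PD: pen down
RT 180: heading 135 -> 315
LT 90: heading 315 -> 45
FD 6: (-8,-2) -> (-3.757,2.243) [heading=45, draw]
Final: pos=(-3.757,2.243), heading=45, 1 segment(s) drawn

Segment endpoints: x in {-8, -3.757}, y in {-2, 2.243}
xmin=-8, ymin=-2, xmax=-3.757, ymax=2.243

Answer: -8 -2 -3.757 2.243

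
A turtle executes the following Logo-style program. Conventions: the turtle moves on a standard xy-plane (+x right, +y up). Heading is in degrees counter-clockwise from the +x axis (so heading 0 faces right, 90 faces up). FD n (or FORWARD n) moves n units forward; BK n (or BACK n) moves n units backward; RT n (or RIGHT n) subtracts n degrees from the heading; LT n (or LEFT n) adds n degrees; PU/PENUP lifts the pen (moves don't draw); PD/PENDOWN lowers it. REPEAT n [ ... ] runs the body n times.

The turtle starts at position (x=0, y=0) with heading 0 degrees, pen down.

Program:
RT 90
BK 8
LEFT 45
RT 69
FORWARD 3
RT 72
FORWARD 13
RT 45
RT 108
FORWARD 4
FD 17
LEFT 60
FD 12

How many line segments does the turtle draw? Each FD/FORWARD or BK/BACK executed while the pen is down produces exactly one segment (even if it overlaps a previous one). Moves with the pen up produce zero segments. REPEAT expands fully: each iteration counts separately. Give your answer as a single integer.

Executing turtle program step by step:
Start: pos=(0,0), heading=0, pen down
RT 90: heading 0 -> 270
BK 8: (0,0) -> (0,8) [heading=270, draw]
LT 45: heading 270 -> 315
RT 69: heading 315 -> 246
FD 3: (0,8) -> (-1.22,5.259) [heading=246, draw]
RT 72: heading 246 -> 174
FD 13: (-1.22,5.259) -> (-14.149,6.618) [heading=174, draw]
RT 45: heading 174 -> 129
RT 108: heading 129 -> 21
FD 4: (-14.149,6.618) -> (-10.415,8.052) [heading=21, draw]
FD 17: (-10.415,8.052) -> (5.456,14.144) [heading=21, draw]
LT 60: heading 21 -> 81
FD 12: (5.456,14.144) -> (7.333,25.996) [heading=81, draw]
Final: pos=(7.333,25.996), heading=81, 6 segment(s) drawn
Segments drawn: 6

Answer: 6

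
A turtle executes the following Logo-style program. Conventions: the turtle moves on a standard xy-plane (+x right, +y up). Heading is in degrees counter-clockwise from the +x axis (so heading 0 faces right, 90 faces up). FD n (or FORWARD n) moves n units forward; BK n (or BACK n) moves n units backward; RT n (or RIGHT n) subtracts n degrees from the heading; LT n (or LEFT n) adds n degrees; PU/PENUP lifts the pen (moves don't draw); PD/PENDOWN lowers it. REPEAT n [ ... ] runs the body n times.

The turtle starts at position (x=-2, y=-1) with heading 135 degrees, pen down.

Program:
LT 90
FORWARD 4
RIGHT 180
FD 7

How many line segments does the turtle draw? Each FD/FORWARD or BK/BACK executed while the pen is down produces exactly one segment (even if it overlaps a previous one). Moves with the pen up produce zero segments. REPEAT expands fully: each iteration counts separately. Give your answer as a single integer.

Executing turtle program step by step:
Start: pos=(-2,-1), heading=135, pen down
LT 90: heading 135 -> 225
FD 4: (-2,-1) -> (-4.828,-3.828) [heading=225, draw]
RT 180: heading 225 -> 45
FD 7: (-4.828,-3.828) -> (0.121,1.121) [heading=45, draw]
Final: pos=(0.121,1.121), heading=45, 2 segment(s) drawn
Segments drawn: 2

Answer: 2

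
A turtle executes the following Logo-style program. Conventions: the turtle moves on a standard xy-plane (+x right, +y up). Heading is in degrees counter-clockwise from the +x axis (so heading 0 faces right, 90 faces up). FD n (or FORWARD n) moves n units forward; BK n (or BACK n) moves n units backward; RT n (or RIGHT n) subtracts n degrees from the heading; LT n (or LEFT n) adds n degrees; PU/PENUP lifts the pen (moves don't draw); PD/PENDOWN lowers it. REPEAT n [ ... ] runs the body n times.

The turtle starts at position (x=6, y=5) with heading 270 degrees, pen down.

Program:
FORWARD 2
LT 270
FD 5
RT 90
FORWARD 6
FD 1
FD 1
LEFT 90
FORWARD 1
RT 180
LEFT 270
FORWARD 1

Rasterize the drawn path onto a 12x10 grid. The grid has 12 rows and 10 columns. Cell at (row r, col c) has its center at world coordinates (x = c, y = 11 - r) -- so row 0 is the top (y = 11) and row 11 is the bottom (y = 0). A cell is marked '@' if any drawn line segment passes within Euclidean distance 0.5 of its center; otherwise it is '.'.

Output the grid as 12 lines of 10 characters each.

Answer: @@........
@@........
.@........
.@........
.@........
.@........
.@....@...
.@....@...
.@@@@@@...
..........
..........
..........

Derivation:
Segment 0: (6,5) -> (6,3)
Segment 1: (6,3) -> (1,3)
Segment 2: (1,3) -> (1,9)
Segment 3: (1,9) -> (1,10)
Segment 4: (1,10) -> (1,11)
Segment 5: (1,11) -> (0,11)
Segment 6: (0,11) -> (0,10)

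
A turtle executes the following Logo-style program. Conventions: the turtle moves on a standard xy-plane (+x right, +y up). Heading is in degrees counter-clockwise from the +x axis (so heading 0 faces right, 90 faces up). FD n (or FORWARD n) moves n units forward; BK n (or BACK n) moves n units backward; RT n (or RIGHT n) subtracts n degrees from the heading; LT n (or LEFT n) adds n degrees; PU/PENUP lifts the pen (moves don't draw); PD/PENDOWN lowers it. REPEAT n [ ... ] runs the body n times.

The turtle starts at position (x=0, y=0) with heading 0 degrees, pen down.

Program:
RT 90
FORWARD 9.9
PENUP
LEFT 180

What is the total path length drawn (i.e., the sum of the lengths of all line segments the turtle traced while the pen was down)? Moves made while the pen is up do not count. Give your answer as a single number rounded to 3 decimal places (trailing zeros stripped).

Answer: 9.9

Derivation:
Executing turtle program step by step:
Start: pos=(0,0), heading=0, pen down
RT 90: heading 0 -> 270
FD 9.9: (0,0) -> (0,-9.9) [heading=270, draw]
PU: pen up
LT 180: heading 270 -> 90
Final: pos=(0,-9.9), heading=90, 1 segment(s) drawn

Segment lengths:
  seg 1: (0,0) -> (0,-9.9), length = 9.9
Total = 9.9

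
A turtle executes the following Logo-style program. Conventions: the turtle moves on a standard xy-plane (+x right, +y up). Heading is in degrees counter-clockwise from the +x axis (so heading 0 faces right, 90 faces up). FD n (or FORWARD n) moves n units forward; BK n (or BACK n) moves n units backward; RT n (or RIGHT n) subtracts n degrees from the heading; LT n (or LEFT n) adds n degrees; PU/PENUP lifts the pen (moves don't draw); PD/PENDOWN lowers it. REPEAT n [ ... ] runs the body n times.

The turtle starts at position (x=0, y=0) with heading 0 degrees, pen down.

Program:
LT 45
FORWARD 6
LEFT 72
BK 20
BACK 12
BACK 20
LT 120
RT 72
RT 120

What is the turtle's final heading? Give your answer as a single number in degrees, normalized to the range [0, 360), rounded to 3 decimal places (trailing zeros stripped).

Executing turtle program step by step:
Start: pos=(0,0), heading=0, pen down
LT 45: heading 0 -> 45
FD 6: (0,0) -> (4.243,4.243) [heading=45, draw]
LT 72: heading 45 -> 117
BK 20: (4.243,4.243) -> (13.322,-13.577) [heading=117, draw]
BK 12: (13.322,-13.577) -> (18.77,-24.27) [heading=117, draw]
BK 20: (18.77,-24.27) -> (27.85,-42.09) [heading=117, draw]
LT 120: heading 117 -> 237
RT 72: heading 237 -> 165
RT 120: heading 165 -> 45
Final: pos=(27.85,-42.09), heading=45, 4 segment(s) drawn

Answer: 45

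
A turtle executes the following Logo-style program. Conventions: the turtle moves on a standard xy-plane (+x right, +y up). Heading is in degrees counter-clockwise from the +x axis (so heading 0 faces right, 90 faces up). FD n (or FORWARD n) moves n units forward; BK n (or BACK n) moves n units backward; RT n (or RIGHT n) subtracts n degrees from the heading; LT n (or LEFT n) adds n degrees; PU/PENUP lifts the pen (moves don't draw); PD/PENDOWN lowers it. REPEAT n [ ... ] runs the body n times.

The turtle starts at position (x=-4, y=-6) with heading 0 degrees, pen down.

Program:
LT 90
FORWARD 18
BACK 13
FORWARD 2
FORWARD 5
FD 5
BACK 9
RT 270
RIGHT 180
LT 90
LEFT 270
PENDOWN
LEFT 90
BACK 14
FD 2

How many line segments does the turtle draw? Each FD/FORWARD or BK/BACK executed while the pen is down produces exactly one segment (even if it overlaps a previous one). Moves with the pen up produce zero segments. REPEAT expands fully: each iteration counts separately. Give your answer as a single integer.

Answer: 8

Derivation:
Executing turtle program step by step:
Start: pos=(-4,-6), heading=0, pen down
LT 90: heading 0 -> 90
FD 18: (-4,-6) -> (-4,12) [heading=90, draw]
BK 13: (-4,12) -> (-4,-1) [heading=90, draw]
FD 2: (-4,-1) -> (-4,1) [heading=90, draw]
FD 5: (-4,1) -> (-4,6) [heading=90, draw]
FD 5: (-4,6) -> (-4,11) [heading=90, draw]
BK 9: (-4,11) -> (-4,2) [heading=90, draw]
RT 270: heading 90 -> 180
RT 180: heading 180 -> 0
LT 90: heading 0 -> 90
LT 270: heading 90 -> 0
PD: pen down
LT 90: heading 0 -> 90
BK 14: (-4,2) -> (-4,-12) [heading=90, draw]
FD 2: (-4,-12) -> (-4,-10) [heading=90, draw]
Final: pos=(-4,-10), heading=90, 8 segment(s) drawn
Segments drawn: 8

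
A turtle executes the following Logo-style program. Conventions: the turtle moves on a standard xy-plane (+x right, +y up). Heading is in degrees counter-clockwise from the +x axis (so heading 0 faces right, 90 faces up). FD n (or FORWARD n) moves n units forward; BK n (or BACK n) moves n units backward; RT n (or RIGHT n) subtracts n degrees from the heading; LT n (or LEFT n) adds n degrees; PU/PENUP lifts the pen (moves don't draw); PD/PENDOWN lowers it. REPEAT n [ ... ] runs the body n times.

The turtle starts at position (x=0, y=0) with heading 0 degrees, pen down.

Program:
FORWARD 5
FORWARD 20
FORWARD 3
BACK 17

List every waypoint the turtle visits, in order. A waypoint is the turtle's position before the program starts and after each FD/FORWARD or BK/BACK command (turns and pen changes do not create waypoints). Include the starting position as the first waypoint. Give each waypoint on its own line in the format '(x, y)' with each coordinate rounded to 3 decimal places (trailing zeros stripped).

Executing turtle program step by step:
Start: pos=(0,0), heading=0, pen down
FD 5: (0,0) -> (5,0) [heading=0, draw]
FD 20: (5,0) -> (25,0) [heading=0, draw]
FD 3: (25,0) -> (28,0) [heading=0, draw]
BK 17: (28,0) -> (11,0) [heading=0, draw]
Final: pos=(11,0), heading=0, 4 segment(s) drawn
Waypoints (5 total):
(0, 0)
(5, 0)
(25, 0)
(28, 0)
(11, 0)

Answer: (0, 0)
(5, 0)
(25, 0)
(28, 0)
(11, 0)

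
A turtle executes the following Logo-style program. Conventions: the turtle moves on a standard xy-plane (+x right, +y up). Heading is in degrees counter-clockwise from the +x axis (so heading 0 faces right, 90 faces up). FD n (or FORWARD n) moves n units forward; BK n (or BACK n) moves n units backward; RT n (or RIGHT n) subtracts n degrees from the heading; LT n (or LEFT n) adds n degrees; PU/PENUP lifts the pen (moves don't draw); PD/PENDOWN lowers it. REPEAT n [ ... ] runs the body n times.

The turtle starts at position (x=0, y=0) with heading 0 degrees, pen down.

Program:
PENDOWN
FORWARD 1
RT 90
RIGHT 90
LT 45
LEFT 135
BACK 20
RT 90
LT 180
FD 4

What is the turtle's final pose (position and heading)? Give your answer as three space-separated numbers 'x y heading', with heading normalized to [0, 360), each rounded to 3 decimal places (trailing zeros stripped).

Answer: -19 4 90

Derivation:
Executing turtle program step by step:
Start: pos=(0,0), heading=0, pen down
PD: pen down
FD 1: (0,0) -> (1,0) [heading=0, draw]
RT 90: heading 0 -> 270
RT 90: heading 270 -> 180
LT 45: heading 180 -> 225
LT 135: heading 225 -> 0
BK 20: (1,0) -> (-19,0) [heading=0, draw]
RT 90: heading 0 -> 270
LT 180: heading 270 -> 90
FD 4: (-19,0) -> (-19,4) [heading=90, draw]
Final: pos=(-19,4), heading=90, 3 segment(s) drawn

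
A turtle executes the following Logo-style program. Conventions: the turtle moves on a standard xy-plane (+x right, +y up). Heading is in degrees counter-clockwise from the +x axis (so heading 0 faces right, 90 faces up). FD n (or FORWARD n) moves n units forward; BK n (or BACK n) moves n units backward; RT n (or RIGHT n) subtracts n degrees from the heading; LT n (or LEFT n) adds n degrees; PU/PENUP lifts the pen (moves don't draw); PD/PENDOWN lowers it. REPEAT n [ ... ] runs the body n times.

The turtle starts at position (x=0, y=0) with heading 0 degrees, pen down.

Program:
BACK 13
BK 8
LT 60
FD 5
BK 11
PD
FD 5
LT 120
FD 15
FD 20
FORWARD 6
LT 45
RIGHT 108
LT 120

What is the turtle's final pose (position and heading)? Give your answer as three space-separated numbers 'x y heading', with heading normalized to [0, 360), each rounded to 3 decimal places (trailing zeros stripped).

Executing turtle program step by step:
Start: pos=(0,0), heading=0, pen down
BK 13: (0,0) -> (-13,0) [heading=0, draw]
BK 8: (-13,0) -> (-21,0) [heading=0, draw]
LT 60: heading 0 -> 60
FD 5: (-21,0) -> (-18.5,4.33) [heading=60, draw]
BK 11: (-18.5,4.33) -> (-24,-5.196) [heading=60, draw]
PD: pen down
FD 5: (-24,-5.196) -> (-21.5,-0.866) [heading=60, draw]
LT 120: heading 60 -> 180
FD 15: (-21.5,-0.866) -> (-36.5,-0.866) [heading=180, draw]
FD 20: (-36.5,-0.866) -> (-56.5,-0.866) [heading=180, draw]
FD 6: (-56.5,-0.866) -> (-62.5,-0.866) [heading=180, draw]
LT 45: heading 180 -> 225
RT 108: heading 225 -> 117
LT 120: heading 117 -> 237
Final: pos=(-62.5,-0.866), heading=237, 8 segment(s) drawn

Answer: -62.5 -0.866 237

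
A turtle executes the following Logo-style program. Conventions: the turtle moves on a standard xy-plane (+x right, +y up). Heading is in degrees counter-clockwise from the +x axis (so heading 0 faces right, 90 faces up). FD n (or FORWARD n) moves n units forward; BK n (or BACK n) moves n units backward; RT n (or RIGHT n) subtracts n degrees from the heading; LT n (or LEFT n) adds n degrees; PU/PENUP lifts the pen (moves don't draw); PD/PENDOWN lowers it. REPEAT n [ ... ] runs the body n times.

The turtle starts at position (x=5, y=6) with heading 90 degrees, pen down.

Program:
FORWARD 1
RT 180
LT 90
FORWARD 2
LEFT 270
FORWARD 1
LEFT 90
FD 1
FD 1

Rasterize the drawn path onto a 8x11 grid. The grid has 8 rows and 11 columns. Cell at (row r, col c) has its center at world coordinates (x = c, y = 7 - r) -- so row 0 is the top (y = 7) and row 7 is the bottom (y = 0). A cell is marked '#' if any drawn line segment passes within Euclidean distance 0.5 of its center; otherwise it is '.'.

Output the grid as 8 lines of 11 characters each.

Segment 0: (5,6) -> (5,7)
Segment 1: (5,7) -> (7,7)
Segment 2: (7,7) -> (7,6)
Segment 3: (7,6) -> (8,6)
Segment 4: (8,6) -> (9,6)

Answer: .....###...
.....#.###.
...........
...........
...........
...........
...........
...........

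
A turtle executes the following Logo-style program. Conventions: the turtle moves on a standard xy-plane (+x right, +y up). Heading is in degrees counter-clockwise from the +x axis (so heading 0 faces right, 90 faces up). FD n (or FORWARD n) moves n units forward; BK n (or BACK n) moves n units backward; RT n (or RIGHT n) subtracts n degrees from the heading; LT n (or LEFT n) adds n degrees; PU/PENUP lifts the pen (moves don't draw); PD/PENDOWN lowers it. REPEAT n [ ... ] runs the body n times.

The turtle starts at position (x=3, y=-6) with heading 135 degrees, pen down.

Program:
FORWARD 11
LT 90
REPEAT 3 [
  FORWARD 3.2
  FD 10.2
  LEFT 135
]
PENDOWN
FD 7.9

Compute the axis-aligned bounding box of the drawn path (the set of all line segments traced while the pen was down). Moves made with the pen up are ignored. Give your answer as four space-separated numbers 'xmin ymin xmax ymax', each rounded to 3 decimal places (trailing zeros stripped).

Answer: -14.253 -7.697 3 1.778

Derivation:
Executing turtle program step by step:
Start: pos=(3,-6), heading=135, pen down
FD 11: (3,-6) -> (-4.778,1.778) [heading=135, draw]
LT 90: heading 135 -> 225
REPEAT 3 [
  -- iteration 1/3 --
  FD 3.2: (-4.778,1.778) -> (-7.041,-0.485) [heading=225, draw]
  FD 10.2: (-7.041,-0.485) -> (-14.253,-7.697) [heading=225, draw]
  LT 135: heading 225 -> 0
  -- iteration 2/3 --
  FD 3.2: (-14.253,-7.697) -> (-11.053,-7.697) [heading=0, draw]
  FD 10.2: (-11.053,-7.697) -> (-0.853,-7.697) [heading=0, draw]
  LT 135: heading 0 -> 135
  -- iteration 3/3 --
  FD 3.2: (-0.853,-7.697) -> (-3.116,-5.434) [heading=135, draw]
  FD 10.2: (-3.116,-5.434) -> (-10.329,1.778) [heading=135, draw]
  LT 135: heading 135 -> 270
]
PD: pen down
FD 7.9: (-10.329,1.778) -> (-10.329,-6.122) [heading=270, draw]
Final: pos=(-10.329,-6.122), heading=270, 8 segment(s) drawn

Segment endpoints: x in {-14.253, -11.053, -10.329, -10.329, -7.041, -4.778, -3.116, -0.853, 3}, y in {-7.697, -7.697, -7.697, -6.122, -6, -5.434, -0.485, 1.778, 1.778}
xmin=-14.253, ymin=-7.697, xmax=3, ymax=1.778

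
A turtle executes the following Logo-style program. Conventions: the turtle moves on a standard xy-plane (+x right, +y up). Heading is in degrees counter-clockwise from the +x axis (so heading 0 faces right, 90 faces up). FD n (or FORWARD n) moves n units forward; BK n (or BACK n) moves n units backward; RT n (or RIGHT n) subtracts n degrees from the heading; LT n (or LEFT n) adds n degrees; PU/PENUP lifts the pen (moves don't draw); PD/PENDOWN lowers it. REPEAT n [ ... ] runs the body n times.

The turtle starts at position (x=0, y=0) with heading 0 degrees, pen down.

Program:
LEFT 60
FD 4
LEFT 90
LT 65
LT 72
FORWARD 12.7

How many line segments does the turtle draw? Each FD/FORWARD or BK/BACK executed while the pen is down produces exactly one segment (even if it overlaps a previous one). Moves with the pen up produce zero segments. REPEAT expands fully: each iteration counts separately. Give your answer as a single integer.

Executing turtle program step by step:
Start: pos=(0,0), heading=0, pen down
LT 60: heading 0 -> 60
FD 4: (0,0) -> (2,3.464) [heading=60, draw]
LT 90: heading 60 -> 150
LT 65: heading 150 -> 215
LT 72: heading 215 -> 287
FD 12.7: (2,3.464) -> (5.713,-8.681) [heading=287, draw]
Final: pos=(5.713,-8.681), heading=287, 2 segment(s) drawn
Segments drawn: 2

Answer: 2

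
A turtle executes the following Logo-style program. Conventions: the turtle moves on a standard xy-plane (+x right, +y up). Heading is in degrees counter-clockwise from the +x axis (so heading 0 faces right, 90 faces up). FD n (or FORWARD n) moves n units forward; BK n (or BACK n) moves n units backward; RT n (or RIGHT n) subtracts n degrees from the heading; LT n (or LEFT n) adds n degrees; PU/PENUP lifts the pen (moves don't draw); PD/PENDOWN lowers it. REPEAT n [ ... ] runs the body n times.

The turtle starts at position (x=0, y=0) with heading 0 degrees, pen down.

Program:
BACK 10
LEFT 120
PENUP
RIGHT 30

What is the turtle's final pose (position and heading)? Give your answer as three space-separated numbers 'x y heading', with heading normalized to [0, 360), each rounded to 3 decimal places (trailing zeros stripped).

Executing turtle program step by step:
Start: pos=(0,0), heading=0, pen down
BK 10: (0,0) -> (-10,0) [heading=0, draw]
LT 120: heading 0 -> 120
PU: pen up
RT 30: heading 120 -> 90
Final: pos=(-10,0), heading=90, 1 segment(s) drawn

Answer: -10 0 90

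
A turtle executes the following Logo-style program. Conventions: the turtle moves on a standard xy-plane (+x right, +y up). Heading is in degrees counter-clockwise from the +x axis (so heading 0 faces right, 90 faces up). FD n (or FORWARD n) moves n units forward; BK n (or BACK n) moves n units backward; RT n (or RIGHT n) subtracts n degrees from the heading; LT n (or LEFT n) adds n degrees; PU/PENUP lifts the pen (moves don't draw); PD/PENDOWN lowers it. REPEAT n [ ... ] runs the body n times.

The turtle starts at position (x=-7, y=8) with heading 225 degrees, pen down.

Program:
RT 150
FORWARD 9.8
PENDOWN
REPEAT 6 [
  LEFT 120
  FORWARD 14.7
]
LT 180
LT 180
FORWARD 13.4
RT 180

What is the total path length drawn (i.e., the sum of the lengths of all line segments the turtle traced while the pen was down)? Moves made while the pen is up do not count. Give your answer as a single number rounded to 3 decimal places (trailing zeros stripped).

Answer: 111.4

Derivation:
Executing turtle program step by step:
Start: pos=(-7,8), heading=225, pen down
RT 150: heading 225 -> 75
FD 9.8: (-7,8) -> (-4.464,17.466) [heading=75, draw]
PD: pen down
REPEAT 6 [
  -- iteration 1/6 --
  LT 120: heading 75 -> 195
  FD 14.7: (-4.464,17.466) -> (-18.663,13.661) [heading=195, draw]
  -- iteration 2/6 --
  LT 120: heading 195 -> 315
  FD 14.7: (-18.663,13.661) -> (-8.268,3.267) [heading=315, draw]
  -- iteration 3/6 --
  LT 120: heading 315 -> 75
  FD 14.7: (-8.268,3.267) -> (-4.464,17.466) [heading=75, draw]
  -- iteration 4/6 --
  LT 120: heading 75 -> 195
  FD 14.7: (-4.464,17.466) -> (-18.663,13.661) [heading=195, draw]
  -- iteration 5/6 --
  LT 120: heading 195 -> 315
  FD 14.7: (-18.663,13.661) -> (-8.268,3.267) [heading=315, draw]
  -- iteration 6/6 --
  LT 120: heading 315 -> 75
  FD 14.7: (-8.268,3.267) -> (-4.464,17.466) [heading=75, draw]
]
LT 180: heading 75 -> 255
LT 180: heading 255 -> 75
FD 13.4: (-4.464,17.466) -> (-0.995,30.409) [heading=75, draw]
RT 180: heading 75 -> 255
Final: pos=(-0.995,30.409), heading=255, 8 segment(s) drawn

Segment lengths:
  seg 1: (-7,8) -> (-4.464,17.466), length = 9.8
  seg 2: (-4.464,17.466) -> (-18.663,13.661), length = 14.7
  seg 3: (-18.663,13.661) -> (-8.268,3.267), length = 14.7
  seg 4: (-8.268,3.267) -> (-4.464,17.466), length = 14.7
  seg 5: (-4.464,17.466) -> (-18.663,13.661), length = 14.7
  seg 6: (-18.663,13.661) -> (-8.268,3.267), length = 14.7
  seg 7: (-8.268,3.267) -> (-4.464,17.466), length = 14.7
  seg 8: (-4.464,17.466) -> (-0.995,30.409), length = 13.4
Total = 111.4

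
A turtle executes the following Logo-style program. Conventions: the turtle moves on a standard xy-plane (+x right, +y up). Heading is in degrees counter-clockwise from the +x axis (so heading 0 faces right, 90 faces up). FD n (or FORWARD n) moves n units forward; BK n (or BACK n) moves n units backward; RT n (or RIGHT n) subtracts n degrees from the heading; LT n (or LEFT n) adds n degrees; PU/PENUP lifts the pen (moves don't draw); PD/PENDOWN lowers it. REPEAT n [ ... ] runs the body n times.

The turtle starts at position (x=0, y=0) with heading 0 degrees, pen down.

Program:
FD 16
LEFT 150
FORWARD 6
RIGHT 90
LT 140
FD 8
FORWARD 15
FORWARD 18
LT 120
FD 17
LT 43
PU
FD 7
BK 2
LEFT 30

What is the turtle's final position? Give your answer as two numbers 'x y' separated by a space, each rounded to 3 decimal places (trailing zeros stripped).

Answer: -9.708 -21.689

Derivation:
Executing turtle program step by step:
Start: pos=(0,0), heading=0, pen down
FD 16: (0,0) -> (16,0) [heading=0, draw]
LT 150: heading 0 -> 150
FD 6: (16,0) -> (10.804,3) [heading=150, draw]
RT 90: heading 150 -> 60
LT 140: heading 60 -> 200
FD 8: (10.804,3) -> (3.286,0.264) [heading=200, draw]
FD 15: (3.286,0.264) -> (-10.809,-4.866) [heading=200, draw]
FD 18: (-10.809,-4.866) -> (-27.724,-11.023) [heading=200, draw]
LT 120: heading 200 -> 320
FD 17: (-27.724,-11.023) -> (-14.701,-21.95) [heading=320, draw]
LT 43: heading 320 -> 3
PU: pen up
FD 7: (-14.701,-21.95) -> (-7.71,-21.584) [heading=3, move]
BK 2: (-7.71,-21.584) -> (-9.708,-21.689) [heading=3, move]
LT 30: heading 3 -> 33
Final: pos=(-9.708,-21.689), heading=33, 6 segment(s) drawn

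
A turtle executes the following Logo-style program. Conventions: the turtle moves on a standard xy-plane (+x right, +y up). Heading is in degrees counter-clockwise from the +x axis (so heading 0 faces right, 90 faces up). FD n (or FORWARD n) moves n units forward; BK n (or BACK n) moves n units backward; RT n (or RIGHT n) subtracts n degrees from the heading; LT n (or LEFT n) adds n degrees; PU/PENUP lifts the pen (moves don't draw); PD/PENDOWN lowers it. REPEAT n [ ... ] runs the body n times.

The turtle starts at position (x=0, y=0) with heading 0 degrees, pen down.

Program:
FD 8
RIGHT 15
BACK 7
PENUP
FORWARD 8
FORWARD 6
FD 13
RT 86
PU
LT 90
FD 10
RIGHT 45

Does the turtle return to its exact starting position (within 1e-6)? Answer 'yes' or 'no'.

Answer: no

Derivation:
Executing turtle program step by step:
Start: pos=(0,0), heading=0, pen down
FD 8: (0,0) -> (8,0) [heading=0, draw]
RT 15: heading 0 -> 345
BK 7: (8,0) -> (1.239,1.812) [heading=345, draw]
PU: pen up
FD 8: (1.239,1.812) -> (8.966,-0.259) [heading=345, move]
FD 6: (8.966,-0.259) -> (14.761,-1.812) [heading=345, move]
FD 13: (14.761,-1.812) -> (27.319,-5.176) [heading=345, move]
RT 86: heading 345 -> 259
PU: pen up
LT 90: heading 259 -> 349
FD 10: (27.319,-5.176) -> (37.135,-7.084) [heading=349, move]
RT 45: heading 349 -> 304
Final: pos=(37.135,-7.084), heading=304, 2 segment(s) drawn

Start position: (0, 0)
Final position: (37.135, -7.084)
Distance = 37.805; >= 1e-6 -> NOT closed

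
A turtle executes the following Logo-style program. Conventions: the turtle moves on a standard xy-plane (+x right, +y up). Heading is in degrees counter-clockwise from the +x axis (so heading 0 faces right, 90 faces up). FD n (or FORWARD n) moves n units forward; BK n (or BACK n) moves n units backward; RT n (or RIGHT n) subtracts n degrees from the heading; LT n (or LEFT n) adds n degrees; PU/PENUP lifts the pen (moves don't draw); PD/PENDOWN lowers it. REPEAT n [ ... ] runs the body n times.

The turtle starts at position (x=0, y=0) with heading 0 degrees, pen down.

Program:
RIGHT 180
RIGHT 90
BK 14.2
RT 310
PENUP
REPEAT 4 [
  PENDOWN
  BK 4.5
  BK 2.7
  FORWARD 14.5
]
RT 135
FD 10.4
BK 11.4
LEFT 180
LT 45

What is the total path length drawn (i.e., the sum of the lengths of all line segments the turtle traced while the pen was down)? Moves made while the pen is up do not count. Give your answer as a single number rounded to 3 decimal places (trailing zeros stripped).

Executing turtle program step by step:
Start: pos=(0,0), heading=0, pen down
RT 180: heading 0 -> 180
RT 90: heading 180 -> 90
BK 14.2: (0,0) -> (0,-14.2) [heading=90, draw]
RT 310: heading 90 -> 140
PU: pen up
REPEAT 4 [
  -- iteration 1/4 --
  PD: pen down
  BK 4.5: (0,-14.2) -> (3.447,-17.093) [heading=140, draw]
  BK 2.7: (3.447,-17.093) -> (5.516,-18.828) [heading=140, draw]
  FD 14.5: (5.516,-18.828) -> (-5.592,-9.508) [heading=140, draw]
  -- iteration 2/4 --
  PD: pen down
  BK 4.5: (-5.592,-9.508) -> (-2.145,-12.4) [heading=140, draw]
  BK 2.7: (-2.145,-12.4) -> (-0.077,-14.136) [heading=140, draw]
  FD 14.5: (-0.077,-14.136) -> (-11.184,-4.815) [heading=140, draw]
  -- iteration 3/4 --
  PD: pen down
  BK 4.5: (-11.184,-4.815) -> (-7.737,-7.708) [heading=140, draw]
  BK 2.7: (-7.737,-7.708) -> (-5.669,-9.443) [heading=140, draw]
  FD 14.5: (-5.669,-9.443) -> (-16.776,-0.123) [heading=140, draw]
  -- iteration 4/4 --
  PD: pen down
  BK 4.5: (-16.776,-0.123) -> (-13.329,-3.015) [heading=140, draw]
  BK 2.7: (-13.329,-3.015) -> (-11.261,-4.751) [heading=140, draw]
  FD 14.5: (-11.261,-4.751) -> (-22.368,4.569) [heading=140, draw]
]
RT 135: heading 140 -> 5
FD 10.4: (-22.368,4.569) -> (-12.008,5.476) [heading=5, draw]
BK 11.4: (-12.008,5.476) -> (-23.365,4.482) [heading=5, draw]
LT 180: heading 5 -> 185
LT 45: heading 185 -> 230
Final: pos=(-23.365,4.482), heading=230, 15 segment(s) drawn

Segment lengths:
  seg 1: (0,0) -> (0,-14.2), length = 14.2
  seg 2: (0,-14.2) -> (3.447,-17.093), length = 4.5
  seg 3: (3.447,-17.093) -> (5.516,-18.828), length = 2.7
  seg 4: (5.516,-18.828) -> (-5.592,-9.508), length = 14.5
  seg 5: (-5.592,-9.508) -> (-2.145,-12.4), length = 4.5
  seg 6: (-2.145,-12.4) -> (-0.077,-14.136), length = 2.7
  seg 7: (-0.077,-14.136) -> (-11.184,-4.815), length = 14.5
  seg 8: (-11.184,-4.815) -> (-7.737,-7.708), length = 4.5
  seg 9: (-7.737,-7.708) -> (-5.669,-9.443), length = 2.7
  seg 10: (-5.669,-9.443) -> (-16.776,-0.123), length = 14.5
  seg 11: (-16.776,-0.123) -> (-13.329,-3.015), length = 4.5
  seg 12: (-13.329,-3.015) -> (-11.261,-4.751), length = 2.7
  seg 13: (-11.261,-4.751) -> (-22.368,4.569), length = 14.5
  seg 14: (-22.368,4.569) -> (-12.008,5.476), length = 10.4
  seg 15: (-12.008,5.476) -> (-23.365,4.482), length = 11.4
Total = 122.8

Answer: 122.8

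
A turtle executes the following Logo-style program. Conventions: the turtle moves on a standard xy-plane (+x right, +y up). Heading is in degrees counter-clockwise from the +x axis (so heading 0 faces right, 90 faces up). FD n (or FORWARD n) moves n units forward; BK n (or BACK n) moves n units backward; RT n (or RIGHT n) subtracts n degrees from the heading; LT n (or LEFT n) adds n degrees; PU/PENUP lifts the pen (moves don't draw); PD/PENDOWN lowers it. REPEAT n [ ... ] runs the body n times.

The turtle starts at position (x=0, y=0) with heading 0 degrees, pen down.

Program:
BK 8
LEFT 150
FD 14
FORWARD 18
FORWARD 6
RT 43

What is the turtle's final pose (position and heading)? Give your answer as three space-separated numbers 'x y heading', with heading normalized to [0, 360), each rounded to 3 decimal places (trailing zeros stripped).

Answer: -40.909 19 107

Derivation:
Executing turtle program step by step:
Start: pos=(0,0), heading=0, pen down
BK 8: (0,0) -> (-8,0) [heading=0, draw]
LT 150: heading 0 -> 150
FD 14: (-8,0) -> (-20.124,7) [heading=150, draw]
FD 18: (-20.124,7) -> (-35.713,16) [heading=150, draw]
FD 6: (-35.713,16) -> (-40.909,19) [heading=150, draw]
RT 43: heading 150 -> 107
Final: pos=(-40.909,19), heading=107, 4 segment(s) drawn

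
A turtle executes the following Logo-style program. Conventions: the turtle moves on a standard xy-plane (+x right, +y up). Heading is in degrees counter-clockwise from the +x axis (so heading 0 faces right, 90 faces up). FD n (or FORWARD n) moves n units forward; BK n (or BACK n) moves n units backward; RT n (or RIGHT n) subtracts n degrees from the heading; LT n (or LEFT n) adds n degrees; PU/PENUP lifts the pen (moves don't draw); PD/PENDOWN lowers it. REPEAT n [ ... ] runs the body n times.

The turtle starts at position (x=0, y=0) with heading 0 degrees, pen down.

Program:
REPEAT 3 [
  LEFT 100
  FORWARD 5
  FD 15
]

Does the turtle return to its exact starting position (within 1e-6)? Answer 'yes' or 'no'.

Executing turtle program step by step:
Start: pos=(0,0), heading=0, pen down
REPEAT 3 [
  -- iteration 1/3 --
  LT 100: heading 0 -> 100
  FD 5: (0,0) -> (-0.868,4.924) [heading=100, draw]
  FD 15: (-0.868,4.924) -> (-3.473,19.696) [heading=100, draw]
  -- iteration 2/3 --
  LT 100: heading 100 -> 200
  FD 5: (-3.473,19.696) -> (-8.171,17.986) [heading=200, draw]
  FD 15: (-8.171,17.986) -> (-22.267,12.856) [heading=200, draw]
  -- iteration 3/3 --
  LT 100: heading 200 -> 300
  FD 5: (-22.267,12.856) -> (-19.767,8.526) [heading=300, draw]
  FD 15: (-19.767,8.526) -> (-12.267,-4.465) [heading=300, draw]
]
Final: pos=(-12.267,-4.465), heading=300, 6 segment(s) drawn

Start position: (0, 0)
Final position: (-12.267, -4.465)
Distance = 13.054; >= 1e-6 -> NOT closed

Answer: no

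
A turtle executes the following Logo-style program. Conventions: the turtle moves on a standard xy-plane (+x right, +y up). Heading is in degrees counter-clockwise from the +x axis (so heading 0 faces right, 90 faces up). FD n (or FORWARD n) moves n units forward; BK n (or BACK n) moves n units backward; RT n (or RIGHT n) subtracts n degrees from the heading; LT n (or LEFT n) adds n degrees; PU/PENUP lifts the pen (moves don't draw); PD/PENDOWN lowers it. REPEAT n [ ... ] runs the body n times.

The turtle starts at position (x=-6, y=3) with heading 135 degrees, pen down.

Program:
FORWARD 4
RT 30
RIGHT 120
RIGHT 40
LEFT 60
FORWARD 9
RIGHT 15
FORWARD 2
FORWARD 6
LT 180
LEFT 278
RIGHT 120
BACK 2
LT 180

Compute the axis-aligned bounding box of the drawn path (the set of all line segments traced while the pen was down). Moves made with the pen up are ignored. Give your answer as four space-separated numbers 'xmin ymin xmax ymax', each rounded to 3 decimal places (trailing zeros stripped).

Executing turtle program step by step:
Start: pos=(-6,3), heading=135, pen down
FD 4: (-6,3) -> (-8.828,5.828) [heading=135, draw]
RT 30: heading 135 -> 105
RT 120: heading 105 -> 345
RT 40: heading 345 -> 305
LT 60: heading 305 -> 5
FD 9: (-8.828,5.828) -> (0.137,6.613) [heading=5, draw]
RT 15: heading 5 -> 350
FD 2: (0.137,6.613) -> (2.107,6.266) [heading=350, draw]
FD 6: (2.107,6.266) -> (8.016,5.224) [heading=350, draw]
LT 180: heading 350 -> 170
LT 278: heading 170 -> 88
RT 120: heading 88 -> 328
BK 2: (8.016,5.224) -> (6.32,6.283) [heading=328, draw]
LT 180: heading 328 -> 148
Final: pos=(6.32,6.283), heading=148, 5 segment(s) drawn

Segment endpoints: x in {-8.828, -6, 0.137, 2.107, 6.32, 8.016}, y in {3, 5.224, 5.828, 6.266, 6.283, 6.613}
xmin=-8.828, ymin=3, xmax=8.016, ymax=6.613

Answer: -8.828 3 8.016 6.613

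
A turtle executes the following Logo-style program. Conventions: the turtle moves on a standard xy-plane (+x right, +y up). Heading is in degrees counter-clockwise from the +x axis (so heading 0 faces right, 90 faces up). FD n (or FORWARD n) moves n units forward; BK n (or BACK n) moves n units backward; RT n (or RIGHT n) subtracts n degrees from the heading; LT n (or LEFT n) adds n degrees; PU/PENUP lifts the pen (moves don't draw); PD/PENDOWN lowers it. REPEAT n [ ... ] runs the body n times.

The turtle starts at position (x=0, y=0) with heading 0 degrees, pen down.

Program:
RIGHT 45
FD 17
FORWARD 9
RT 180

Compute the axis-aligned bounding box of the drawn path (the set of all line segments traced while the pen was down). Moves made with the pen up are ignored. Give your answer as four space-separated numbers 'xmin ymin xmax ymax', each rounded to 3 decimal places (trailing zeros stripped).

Answer: 0 -18.385 18.385 0

Derivation:
Executing turtle program step by step:
Start: pos=(0,0), heading=0, pen down
RT 45: heading 0 -> 315
FD 17: (0,0) -> (12.021,-12.021) [heading=315, draw]
FD 9: (12.021,-12.021) -> (18.385,-18.385) [heading=315, draw]
RT 180: heading 315 -> 135
Final: pos=(18.385,-18.385), heading=135, 2 segment(s) drawn

Segment endpoints: x in {0, 12.021, 18.385}, y in {-18.385, -12.021, 0}
xmin=0, ymin=-18.385, xmax=18.385, ymax=0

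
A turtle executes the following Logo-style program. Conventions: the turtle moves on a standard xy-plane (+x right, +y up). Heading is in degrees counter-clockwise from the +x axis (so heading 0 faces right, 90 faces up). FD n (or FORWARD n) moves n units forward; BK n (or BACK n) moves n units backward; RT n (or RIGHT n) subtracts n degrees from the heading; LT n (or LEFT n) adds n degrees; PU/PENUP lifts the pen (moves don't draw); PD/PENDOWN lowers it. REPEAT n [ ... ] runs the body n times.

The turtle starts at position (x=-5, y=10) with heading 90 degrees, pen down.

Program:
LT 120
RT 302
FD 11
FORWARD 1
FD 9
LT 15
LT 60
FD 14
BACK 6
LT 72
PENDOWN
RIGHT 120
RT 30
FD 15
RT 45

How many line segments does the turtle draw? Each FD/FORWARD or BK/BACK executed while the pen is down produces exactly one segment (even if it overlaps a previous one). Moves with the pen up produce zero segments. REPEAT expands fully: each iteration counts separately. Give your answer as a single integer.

Executing turtle program step by step:
Start: pos=(-5,10), heading=90, pen down
LT 120: heading 90 -> 210
RT 302: heading 210 -> 268
FD 11: (-5,10) -> (-5.384,-0.993) [heading=268, draw]
FD 1: (-5.384,-0.993) -> (-5.419,-1.993) [heading=268, draw]
FD 9: (-5.419,-1.993) -> (-5.733,-10.987) [heading=268, draw]
LT 15: heading 268 -> 283
LT 60: heading 283 -> 343
FD 14: (-5.733,-10.987) -> (7.655,-15.08) [heading=343, draw]
BK 6: (7.655,-15.08) -> (1.918,-13.326) [heading=343, draw]
LT 72: heading 343 -> 55
PD: pen down
RT 120: heading 55 -> 295
RT 30: heading 295 -> 265
FD 15: (1.918,-13.326) -> (0.61,-28.269) [heading=265, draw]
RT 45: heading 265 -> 220
Final: pos=(0.61,-28.269), heading=220, 6 segment(s) drawn
Segments drawn: 6

Answer: 6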